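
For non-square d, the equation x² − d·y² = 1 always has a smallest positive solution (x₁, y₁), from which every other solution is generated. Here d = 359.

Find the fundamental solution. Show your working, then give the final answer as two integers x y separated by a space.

360 19

√359 → a₀=18, period (1,17,1,36); ℓ=4 even so k=3
a_0=18:  p_0=18·1+0=18,  q_0=18·0+1=1
…
a_2=17:  p_2=17·19+18=341,  q_2=17·1+1=18
a_3=1:  p_3=1·341+19=360,  q_3=1·18+1=19
fundamental: x₁=360, y₁=19  (since 129600 − 359·361 = 1)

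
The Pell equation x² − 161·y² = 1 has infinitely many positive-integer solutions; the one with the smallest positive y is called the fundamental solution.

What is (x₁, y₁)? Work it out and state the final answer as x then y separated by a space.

11775 928

√161 = [12; 1,2,4,1,2,1,4,2,1,24, …], period ℓ=10 (even) → k=9
i=0: a=12 ⇒ p=12, q=1
…
i=2: a=2 ⇒ p=38, q=3
i=3: a=4 ⇒ p=165, q=13
i=4: a=1 ⇒ p=203, q=16
i=5: a=2 ⇒ p=571, q=45
…
i=8: a=2 ⇒ p=8108, q=639
i=9: a=1 ⇒ p=11775, q=928
fundamental: x₁=11775, y₁=928  (since 138650625 − 161·861184 = 1)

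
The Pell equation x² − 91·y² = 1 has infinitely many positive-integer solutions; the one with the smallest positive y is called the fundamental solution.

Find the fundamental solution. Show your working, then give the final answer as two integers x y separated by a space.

1574 165

[9; 1,1,5,1,5,1,1,18] for √91; ℓ=8 ⇒ convergent index 7
a_0=9:  p_0=9·1+0=9,  q_0=9·0+1=1
a_1=1:  p_1=1·9+1=10,  q_1=1·1+0=1
…
a_3=5:  p_3=5·19+10=105,  q_3=5·2+1=11
…
a_6=1:  p_6=1·725+124=849,  q_6=1·76+13=89
a_7=1:  p_7=1·849+725=1574,  q_7=1·89+76=165
→ (1574, 165).  Check: 1574²=2477476, 91·165²=2477475, difference 1.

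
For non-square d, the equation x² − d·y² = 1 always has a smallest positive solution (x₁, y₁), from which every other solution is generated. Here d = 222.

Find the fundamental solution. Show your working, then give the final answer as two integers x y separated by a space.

149 10

d=222: √d = [14; 1,8,1,28] (ℓ=4, even), read p_3/q_3
step 0: (14, 1)  from 14·(1,0) + (0,1)
step 1: (15, 1)  from 1·(14,1) + (1,0)
step 2: (134, 9)  from 8·(15,1) + (14,1)
step 3: (149, 10)  from 1·(134,9) + (15,1)
fundamental: x₁=149, y₁=10  (since 22201 − 222·100 = 1)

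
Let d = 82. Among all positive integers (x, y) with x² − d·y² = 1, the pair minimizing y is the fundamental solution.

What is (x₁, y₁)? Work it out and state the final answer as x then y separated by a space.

163 18

√82 = [9; 18, …], period ℓ=1 (odd) → k=1
k=0  a_k=9  p_k/q_k = 9/1
k=1  a_k=18  p_k/q_k = 163/18
(x₁, y₁) = (163, 18);  163² − 82·18² = 1 ✓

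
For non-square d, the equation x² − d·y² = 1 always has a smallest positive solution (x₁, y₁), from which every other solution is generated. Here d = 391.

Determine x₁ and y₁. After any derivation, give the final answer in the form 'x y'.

√391 = [19; 1,3,2,2,1,…,3,1,38, …], period ℓ=16 (even) → k=15
step 0: (19, 1)  from 19·(1,0) + (0,1)
…
step 2: (79, 4)  from 3·(20,1) + (19,1)
step 3: (178, 9)  from 2·(79,4) + (20,1)
step 4: (435, 22)  from 2·(178,9) + (79,4)
…
step 7: (2709, 137)  from 2·(1048,53) + (613,31)
…
step 12: (696292, 35213)  from 2·(268013,13554) + (160266,8105)
…
step 14: (5678083, 287153)  from 3·(1660597,83980) + (696292,35213)
step 15: (7338680, 371133)  from 1·(5678083,287153) + (1660597,83980)
fundamental: x₁=7338680, y₁=371133  (since 53856224142400 − 391·137739703689 = 1)

7338680 371133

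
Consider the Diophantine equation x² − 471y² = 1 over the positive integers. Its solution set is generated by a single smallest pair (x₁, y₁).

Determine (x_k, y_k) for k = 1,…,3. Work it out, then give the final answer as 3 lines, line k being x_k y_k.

√471 = [21; 1,2,2,1,3,…,2,1,42, …], period ℓ=14 (even) → k=13
step 0: (21, 1)  from 21·(1,0) + (0,1)
…
step 10: (843469, 38865)  from 1·(644804,29711) + (198665,9154)
…
step 12: (5506953, 253747)  from 2·(2331742,107441) + (843469,38865)
step 13: (7838695, 361188)  from 1·(5506953,253747) + (2331742,107441)
→ (7838695, 361188).  Check: 7838695²=61445139303025, 471·361188²=61445139303024, difference 1.
(7838695+361188√471)^2 = 122890278606049 + 5662485139320√471
(7838695+361188√471)^3 = 1926598824915678693415 + 88772987898323613612√471

7838695 361188
122890278606049 5662485139320
1926598824915678693415 88772987898323613612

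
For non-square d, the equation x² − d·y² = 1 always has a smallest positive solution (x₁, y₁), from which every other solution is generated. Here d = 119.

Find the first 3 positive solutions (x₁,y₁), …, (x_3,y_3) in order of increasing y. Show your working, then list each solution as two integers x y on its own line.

d=119: √d = [10; 1,9,1,20] (ℓ=4, even), read p_3/q_3
k=0  a_k=10  p_k/q_k = 10/1
…
k=2  a_k=9  p_k/q_k = 109/10
k=3  a_k=1  p_k/q_k = 120/11
→ (120, 11).  Check: 120²=14400, 119·11²=14399, difference 1.
n=2: (120,11)∘(120,11) = (120·120+119·11·11, 120·11+11·120) = (28799,2640)
n=3: (28799,2640)∘(120,11) = (120·28799+119·11·2640, 120·2640+11·28799) = (6911640,633589)

120 11
28799 2640
6911640 633589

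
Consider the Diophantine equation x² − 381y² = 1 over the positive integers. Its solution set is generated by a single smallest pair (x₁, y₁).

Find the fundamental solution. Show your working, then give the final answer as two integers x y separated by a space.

1015 52

d=381: √d = [19; 1,1,12,1,1,38] (ℓ=6, even), read p_5/q_5
k=0  a_k=19  p_k/q_k = 19/1
k=1  a_k=1  p_k/q_k = 20/1
…
k=3  a_k=12  p_k/q_k = 488/25
k=4  a_k=1  p_k/q_k = 527/27
k=5  a_k=1  p_k/q_k = 1015/52
fundamental: x₁=1015, y₁=52  (since 1030225 − 381·2704 = 1)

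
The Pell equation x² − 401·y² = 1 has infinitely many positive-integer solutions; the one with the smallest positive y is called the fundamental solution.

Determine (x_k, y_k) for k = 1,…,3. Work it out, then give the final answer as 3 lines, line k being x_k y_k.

√401 = [20; 40, …], period ℓ=1 (odd) → k=1
step 0: (20, 1)  from 20·(1,0) + (0,1)
step 1: (801, 40)  from 40·(20,1) + (1,0)
→ (801, 40).  Check: 801²=641601, 401·40²=641600, difference 1.
(801+40√401)^2 = 1283201 + 64080√401
(801+40√401)^3 = 2055687201 + 102656120√401

801 40
1283201 64080
2055687201 102656120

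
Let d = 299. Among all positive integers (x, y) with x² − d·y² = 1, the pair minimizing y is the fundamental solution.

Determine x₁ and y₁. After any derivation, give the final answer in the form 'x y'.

√299 = [17; 3,2,3,34, …], period ℓ=4 (even) → k=3
a_0=17:  p_0=17·1+0=17,  q_0=17·0+1=1
…
a_2=2:  p_2=2·52+17=121,  q_2=2·3+1=7
a_3=3:  p_3=3·121+52=415,  q_3=3·7+3=24
→ (415, 24).  Check: 415²=172225, 299·24²=172224, difference 1.

415 24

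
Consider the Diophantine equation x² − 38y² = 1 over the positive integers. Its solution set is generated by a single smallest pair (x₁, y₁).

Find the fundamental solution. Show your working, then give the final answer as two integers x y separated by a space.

d=38: √d = [6; 6,12] (ℓ=2, even), read p_1/q_1
i=0: a=6 ⇒ p=6, q=1
i=1: a=6 ⇒ p=37, q=6
(x₁, y₁) = (37, 6);  37² − 38·6² = 1 ✓

37 6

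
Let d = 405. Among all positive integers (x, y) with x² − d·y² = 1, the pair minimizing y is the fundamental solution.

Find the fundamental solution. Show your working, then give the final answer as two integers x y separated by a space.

d=405: √d = [20; 8,40] (ℓ=2, even), read p_1/q_1
k=0  a_k=20  p_k/q_k = 20/1
k=1  a_k=8  p_k/q_k = 161/8
→ (161, 8).  Check: 161²=25921, 405·8²=25920, difference 1.

161 8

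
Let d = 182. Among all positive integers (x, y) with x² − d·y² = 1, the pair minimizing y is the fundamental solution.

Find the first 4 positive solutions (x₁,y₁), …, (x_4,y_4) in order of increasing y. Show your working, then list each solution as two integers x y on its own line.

27 2
1457 108
78651 5830
4245697 314712

[13; 2,26] for √182; ℓ=2 ⇒ convergent index 1
i=0: a=13 ⇒ p=13, q=1
i=1: a=2 ⇒ p=27, q=2
(x₁, y₁) = (27, 2);  27² − 182·2² = 1 ✓
k=2:  x_2 = 27·27+182·2·2 = 1457,  y_2 = 27·2+2·27 = 108
k=3:  x_3 = 27·1457+182·2·108 = 78651,  y_3 = 27·108+2·1457 = 5830
k=4:  x_4 = 27·78651+182·2·5830 = 4245697,  y_4 = 27·5830+2·78651 = 314712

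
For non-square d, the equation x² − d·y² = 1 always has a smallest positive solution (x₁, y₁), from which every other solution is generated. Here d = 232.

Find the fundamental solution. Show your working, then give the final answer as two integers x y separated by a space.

√232 → a₀=15, period (4,3,7,3,4,30); ℓ=6 even so k=5
i=0: a=15 ⇒ p=15, q=1
i=1: a=4 ⇒ p=61, q=4
i=2: a=3 ⇒ p=198, q=13
i=3: a=7 ⇒ p=1447, q=95
i=4: a=3 ⇒ p=4539, q=298
i=5: a=4 ⇒ p=19603, q=1287
fundamental: x₁=19603, y₁=1287  (since 384277609 − 232·1656369 = 1)

19603 1287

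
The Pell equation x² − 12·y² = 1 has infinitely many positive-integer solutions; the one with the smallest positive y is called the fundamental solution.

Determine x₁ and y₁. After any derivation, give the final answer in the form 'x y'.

7 2

√12 = [3; 2,6, …], period ℓ=2 (even) → k=1
k=0  a_k=3  p_k/q_k = 3/1
k=1  a_k=2  p_k/q_k = 7/2
→ (7, 2).  Check: 7²=49, 12·2²=48, difference 1.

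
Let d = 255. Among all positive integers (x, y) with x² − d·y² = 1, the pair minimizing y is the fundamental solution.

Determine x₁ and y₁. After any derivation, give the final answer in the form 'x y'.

16 1

d=255: √d = [15; 1,30] (ℓ=2, even), read p_1/q_1
a_0=15:  p_0=15·1+0=15,  q_0=15·0+1=1
a_1=1:  p_1=1·15+1=16,  q_1=1·1+0=1
fundamental: x₁=16, y₁=1  (since 256 − 255·1 = 1)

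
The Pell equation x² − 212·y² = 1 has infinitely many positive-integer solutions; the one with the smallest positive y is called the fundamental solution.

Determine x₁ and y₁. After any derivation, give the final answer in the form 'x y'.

√212 = [14; 1,1,3,1,1,…,1,1,28, …], period ℓ=14 (even) → k=13
k=0  a_k=14  p_k/q_k = 14/1
k=1  a_k=1  p_k/q_k = 15/1
k=2  a_k=1  p_k/q_k = 29/2
…
k=4  a_k=1  p_k/q_k = 131/9
k=5  a_k=1  p_k/q_k = 233/16
…
k=8  a_k=1  p_k/q_k = 2781/191
k=9  a_k=1  p_k/q_k = 5198/357
…
k=12  a_k=1  p_k/q_k = 37114/2549
k=13  a_k=1  p_k/q_k = 66249/4550
(x₁, y₁) = (66249, 4550);  66249² − 212·4550² = 1 ✓

66249 4550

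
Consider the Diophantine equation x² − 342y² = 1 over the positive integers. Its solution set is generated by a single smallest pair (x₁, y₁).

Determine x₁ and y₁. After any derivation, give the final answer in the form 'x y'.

37 2

√342 → a₀=18, period (2,36); ℓ=2 even so k=1
i=0: a=18 ⇒ p=18, q=1
i=1: a=2 ⇒ p=37, q=2
(x₁, y₁) = (37, 2);  37² − 342·2² = 1 ✓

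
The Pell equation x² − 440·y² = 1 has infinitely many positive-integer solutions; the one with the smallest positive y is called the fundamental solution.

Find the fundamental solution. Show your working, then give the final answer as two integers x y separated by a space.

d=440: √d = [20; 1,40] (ℓ=2, even), read p_1/q_1
a_0=20:  p_0=20·1+0=20,  q_0=20·0+1=1
a_1=1:  p_1=1·20+1=21,  q_1=1·1+0=1
fundamental: x₁=21, y₁=1  (since 441 − 440·1 = 1)

21 1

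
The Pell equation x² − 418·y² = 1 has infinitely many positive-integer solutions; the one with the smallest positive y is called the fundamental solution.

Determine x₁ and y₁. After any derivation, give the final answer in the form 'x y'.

d=418: √d = [20; 2,4,20,4,2,40] (ℓ=6, even), read p_5/q_5
k=0  a_k=20  p_k/q_k = 20/1
…
k=2  a_k=4  p_k/q_k = 184/9
k=3  a_k=20  p_k/q_k = 3721/182
k=4  a_k=4  p_k/q_k = 15068/737
k=5  a_k=2  p_k/q_k = 33857/1656
(x₁, y₁) = (33857, 1656);  33857² − 418·1656² = 1 ✓

33857 1656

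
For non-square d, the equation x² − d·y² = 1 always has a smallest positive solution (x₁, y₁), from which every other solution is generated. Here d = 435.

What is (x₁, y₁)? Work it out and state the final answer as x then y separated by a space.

[20; 1,5,1,40] for √435; ℓ=4 ⇒ convergent index 3
i=0: a=20 ⇒ p=20, q=1
…
i=2: a=5 ⇒ p=125, q=6
i=3: a=1 ⇒ p=146, q=7
(x₁, y₁) = (146, 7);  146² − 435·7² = 1 ✓

146 7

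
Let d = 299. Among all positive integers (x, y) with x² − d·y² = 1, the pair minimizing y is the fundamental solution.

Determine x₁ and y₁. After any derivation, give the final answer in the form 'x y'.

415 24

√299 → a₀=17, period (3,2,3,34); ℓ=4 even so k=3
a_0=17:  p_0=17·1+0=17,  q_0=17·0+1=1
…
a_2=2:  p_2=2·52+17=121,  q_2=2·3+1=7
a_3=3:  p_3=3·121+52=415,  q_3=3·7+3=24
→ (415, 24).  Check: 415²=172225, 299·24²=172224, difference 1.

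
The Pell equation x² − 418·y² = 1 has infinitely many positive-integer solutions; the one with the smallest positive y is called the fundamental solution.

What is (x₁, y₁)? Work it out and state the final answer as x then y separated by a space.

33857 1656

√418 = [20; 2,4,20,4,2,40, …], period ℓ=6 (even) → k=5
k=0  a_k=20  p_k/q_k = 20/1
k=1  a_k=2  p_k/q_k = 41/2
…
k=4  a_k=4  p_k/q_k = 15068/737
k=5  a_k=2  p_k/q_k = 33857/1656
fundamental: x₁=33857, y₁=1656  (since 1146296449 − 418·2742336 = 1)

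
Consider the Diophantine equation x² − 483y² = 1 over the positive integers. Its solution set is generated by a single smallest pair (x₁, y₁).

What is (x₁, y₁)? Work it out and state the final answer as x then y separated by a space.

22 1

√483 = [21; 1,42, …], period ℓ=2 (even) → k=1
i=0: a=21 ⇒ p=21, q=1
i=1: a=1 ⇒ p=22, q=1
fundamental: x₁=22, y₁=1  (since 484 − 483·1 = 1)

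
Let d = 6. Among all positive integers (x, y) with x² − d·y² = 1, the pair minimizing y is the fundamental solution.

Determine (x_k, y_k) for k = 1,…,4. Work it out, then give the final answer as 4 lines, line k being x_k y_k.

d=6: √d = [2; 2,4] (ℓ=2, even), read p_1/q_1
a_0=2:  p_0=2·1+0=2,  q_0=2·0+1=1
a_1=2:  p_1=2·2+1=5,  q_1=2·1+0=2
fundamental: x₁=5, y₁=2  (since 25 − 6·4 = 1)
(5+2√6)^2 = 49 + 20√6
(5+2√6)^3 = 485 + 198√6
(5+2√6)^4 = 4801 + 1960√6

5 2
49 20
485 198
4801 1960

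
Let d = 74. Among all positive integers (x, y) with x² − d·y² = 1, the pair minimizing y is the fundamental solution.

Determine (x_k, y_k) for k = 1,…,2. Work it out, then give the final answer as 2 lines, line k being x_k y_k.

3699 430
27365201 3181140

d=74: √d = [8; 1,1,1,1,16] (ℓ=5, odd), read p_9/q_9
a_0=8:  p_0=8·1+0=8,  q_0=8·0+1=1
…
a_2=1:  p_2=1·9+8=17,  q_2=1·1+1=2
a_3=1:  p_3=1·17+9=26,  q_3=1·2+1=3
a_4=1:  p_4=1·26+17=43,  q_4=1·3+2=5
…
a_6=1:  p_6=1·714+43=757,  q_6=1·83+5=88
…
a_8=1:  p_8=1·1471+757=2228,  q_8=1·171+88=259
a_9=1:  p_9=1·2228+1471=3699,  q_9=1·259+171=430
→ (3699, 430).  Check: 3699²=13682601, 74·430²=13682600, difference 1.
(x_2, y_2) = (3699·3699 + 74·430·430, 3699·430 + 430·3699) = (27365201, 3181140)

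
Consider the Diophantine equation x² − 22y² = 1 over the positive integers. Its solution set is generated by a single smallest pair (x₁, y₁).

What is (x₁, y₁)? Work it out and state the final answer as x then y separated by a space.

√22 = [4; 1,2,4,2,1,8, …], period ℓ=6 (even) → k=5
i=0: a=4 ⇒ p=4, q=1
i=1: a=1 ⇒ p=5, q=1
…
i=4: a=2 ⇒ p=136, q=29
i=5: a=1 ⇒ p=197, q=42
(x₁, y₁) = (197, 42);  197² − 22·42² = 1 ✓

197 42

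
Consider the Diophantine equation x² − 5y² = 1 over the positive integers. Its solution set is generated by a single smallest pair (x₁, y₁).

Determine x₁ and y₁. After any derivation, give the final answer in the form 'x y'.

9 4

d=5: √d = [2; 4] (ℓ=1, odd), read p_1/q_1
k=0  a_k=2  p_k/q_k = 2/1
k=1  a_k=4  p_k/q_k = 9/4
(x₁, y₁) = (9, 4);  9² − 5·4² = 1 ✓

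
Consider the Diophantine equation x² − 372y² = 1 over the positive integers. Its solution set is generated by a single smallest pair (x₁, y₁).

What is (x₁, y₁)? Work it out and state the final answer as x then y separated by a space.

√372 = [19; 3,2,12,2,3,38, …], period ℓ=6 (even) → k=5
a_0=19:  p_0=19·1+0=19,  q_0=19·0+1=1
…
a_2=2:  p_2=2·58+19=135,  q_2=2·3+1=7
…
a_4=2:  p_4=2·1678+135=3491,  q_4=2·87+7=181
a_5=3:  p_5=3·3491+1678=12151,  q_5=3·181+87=630
→ (12151, 630).  Check: 12151²=147646801, 372·630²=147646800, difference 1.

12151 630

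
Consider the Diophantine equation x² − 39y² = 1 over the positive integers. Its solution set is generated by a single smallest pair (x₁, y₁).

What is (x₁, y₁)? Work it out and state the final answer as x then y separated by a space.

25 4

[6; 4,12] for √39; ℓ=2 ⇒ convergent index 1
k=0  a_k=6  p_k/q_k = 6/1
k=1  a_k=4  p_k/q_k = 25/4
fundamental: x₁=25, y₁=4  (since 625 − 39·16 = 1)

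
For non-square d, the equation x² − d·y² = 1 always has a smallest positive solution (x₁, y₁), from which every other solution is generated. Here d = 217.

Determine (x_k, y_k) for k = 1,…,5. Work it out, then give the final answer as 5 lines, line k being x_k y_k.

d=217: √d = [14; 1,2,1,2,1,…,2,1,28] (ℓ=16, even), read p_15/q_15
k=0  a_k=14  p_k/q_k = 14/1
k=1  a_k=1  p_k/q_k = 15/1
k=2  a_k=2  p_k/q_k = 44/3
k=3  a_k=1  p_k/q_k = 59/4
k=4  a_k=2  p_k/q_k = 162/11
k=5  a_k=1  p_k/q_k = 221/15
…
k=7  a_k=9  p_k/q_k = 3668/249
k=8  a_k=4  p_k/q_k = 15055/1022
…
k=14  a_k=2  p_k/q_k = 2809702/190735
k=15  a_k=1  p_k/q_k = 3844063/260952
(x₁, y₁) = (3844063, 260952);  3844063² − 217·260952² = 1 ✓
n=2: (3844063,260952)∘(3844063,260952) = (3844063·3844063+217·260952·260952, 3844063·260952+260952·3844063) = (29553640695937,2006231855952)
n=3: (29553640695937,2006231855952)∘(3844063,260952) = (3844063·29553640695937+217·260952·2006231855952, 3844063·2006231855952+260952·29553640695937) = (227212113429087499999,15424163293772565000)
n=4: (227212113429087499999,15424163293772565000)∘(3844063,260952) = (3844063·227212113429087499999+217·260952·15424163293772565000, 3844063·15424163293772565000+260952·227212113429087499999) = (1746835356769087211376615937,118582910847096488831334048)
n=5: (1746835356769087211376615937,118582910847096488831334048)∘(3844063,260952) = (3844063·1746835356769087211376615937+217·260952·118582910847096488831334048, 3844063·118582910847096488831334048+260952·1746835356769087211376615937) = (13429890324095468173938627689764063,911680360039229116129595136549048)

3844063 260952
29553640695937 2006231855952
227212113429087499999 15424163293772565000
1746835356769087211376615937 118582910847096488831334048
13429890324095468173938627689764063 911680360039229116129595136549048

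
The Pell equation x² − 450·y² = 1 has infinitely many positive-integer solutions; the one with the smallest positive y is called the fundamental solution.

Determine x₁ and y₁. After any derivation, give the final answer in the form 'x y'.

19601 924

d=450: √d = [21; 4,1,2,4,2,1,4,42] (ℓ=8, even), read p_7/q_7
step 0: (21, 1)  from 21·(1,0) + (0,1)
step 1: (85, 4)  from 4·(21,1) + (1,0)
step 2: (106, 5)  from 1·(85,4) + (21,1)
step 3: (297, 14)  from 2·(106,5) + (85,4)
step 4: (1294, 61)  from 4·(297,14) + (106,5)
…
step 6: (4179, 197)  from 1·(2885,136) + (1294,61)
step 7: (19601, 924)  from 4·(4179,197) + (2885,136)
→ (19601, 924).  Check: 19601²=384199201, 450·924²=384199200, difference 1.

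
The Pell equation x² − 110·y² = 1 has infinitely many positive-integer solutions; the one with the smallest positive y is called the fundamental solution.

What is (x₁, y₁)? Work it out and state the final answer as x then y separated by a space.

21 2

[10; 2,20] for √110; ℓ=2 ⇒ convergent index 1
i=0: a=10 ⇒ p=10, q=1
i=1: a=2 ⇒ p=21, q=2
→ (21, 2).  Check: 21²=441, 110·2²=440, difference 1.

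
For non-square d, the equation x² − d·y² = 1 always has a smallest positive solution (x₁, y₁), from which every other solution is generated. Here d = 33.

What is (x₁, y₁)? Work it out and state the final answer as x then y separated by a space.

23 4

√33 → a₀=5, period (1,2,1,10); ℓ=4 even so k=3
i=0: a=5 ⇒ p=5, q=1
i=1: a=1 ⇒ p=6, q=1
i=2: a=2 ⇒ p=17, q=3
i=3: a=1 ⇒ p=23, q=4
→ (23, 4).  Check: 23²=529, 33·4²=528, difference 1.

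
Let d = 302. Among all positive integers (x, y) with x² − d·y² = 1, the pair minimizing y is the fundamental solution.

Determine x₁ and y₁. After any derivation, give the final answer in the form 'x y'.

√302 → a₀=17, period (2,1,1,1,4,…,1,2,34); ℓ=16 even so k=15
k=0  a_k=17  p_k/q_k = 17/1
…
k=7  a_k=1  p_k/q_k = 2068/119
…
k=14  a_k=1  p_k/q_k = 1617193/93059
k=15  a_k=2  p_k/q_k = 4276623/246092
→ (4276623, 246092).  Check: 4276623²=18289504284129, 302·246092²=18289504284128, difference 1.

4276623 246092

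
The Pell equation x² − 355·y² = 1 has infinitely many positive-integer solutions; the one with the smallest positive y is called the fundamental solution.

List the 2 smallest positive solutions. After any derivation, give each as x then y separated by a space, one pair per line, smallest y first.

954809 50676
1823320452961 96771801768

[18; 1,5,3,3,1,6,1,3,3,5,1,36] for √355; ℓ=12 ⇒ convergent index 11
k=0  a_k=18  p_k/q_k = 18/1
…
k=2  a_k=5  p_k/q_k = 113/6
…
k=4  a_k=3  p_k/q_k = 1187/63
…
k=7  a_k=1  p_k/q_k = 12002/637
k=8  a_k=3  p_k/q_k = 46463/2466
k=9  a_k=3  p_k/q_k = 151391/8035
k=10  a_k=5  p_k/q_k = 803418/42641
k=11  a_k=1  p_k/q_k = 954809/50676
(x₁, y₁) = (954809, 50676);  954809² − 355·50676² = 1 ✓
k=2:  x_2 = 954809·954809+355·50676·50676 = 1823320452961,  y_2 = 954809·50676+50676·954809 = 96771801768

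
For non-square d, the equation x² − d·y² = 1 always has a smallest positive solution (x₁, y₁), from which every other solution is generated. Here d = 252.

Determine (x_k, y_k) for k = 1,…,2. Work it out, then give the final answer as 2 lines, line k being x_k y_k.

127 8
32257 2032

[15; 1,6,1,30] for √252; ℓ=4 ⇒ convergent index 3
i=0: a=15 ⇒ p=15, q=1
i=1: a=1 ⇒ p=16, q=1
i=2: a=6 ⇒ p=111, q=7
i=3: a=1 ⇒ p=127, q=8
(x₁, y₁) = (127, 8);  127² − 252·8² = 1 ✓
(127+8√252)^2 = 32257 + 2032√252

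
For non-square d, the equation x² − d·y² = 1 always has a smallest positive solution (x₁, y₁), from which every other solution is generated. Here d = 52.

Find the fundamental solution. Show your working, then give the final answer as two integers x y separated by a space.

649 90

√52 → a₀=7, period (4,1,2,1,4,14); ℓ=6 even so k=5
a_0=7:  p_0=7·1+0=7,  q_0=7·0+1=1
…
a_4=1:  p_4=1·101+36=137,  q_4=1·14+5=19
a_5=4:  p_5=4·137+101=649,  q_5=4·19+14=90
→ (649, 90).  Check: 649²=421201, 52·90²=421200, difference 1.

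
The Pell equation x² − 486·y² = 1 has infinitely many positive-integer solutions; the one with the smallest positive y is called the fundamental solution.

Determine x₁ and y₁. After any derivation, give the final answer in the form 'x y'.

485 22

[22; 22,44] for √486; ℓ=2 ⇒ convergent index 1
a_0=22:  p_0=22·1+0=22,  q_0=22·0+1=1
a_1=22:  p_1=22·22+1=485,  q_1=22·1+0=22
→ (485, 22).  Check: 485²=235225, 486·22²=235224, difference 1.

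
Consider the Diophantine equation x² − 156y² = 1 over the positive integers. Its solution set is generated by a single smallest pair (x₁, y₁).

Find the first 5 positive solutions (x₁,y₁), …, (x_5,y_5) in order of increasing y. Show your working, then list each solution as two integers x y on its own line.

25 2
1249 100
62425 4998
3120001 249800
155937625 12485002

[12; 2,24] for √156; ℓ=2 ⇒ convergent index 1
k=0  a_k=12  p_k/q_k = 12/1
k=1  a_k=2  p_k/q_k = 25/2
fundamental: x₁=25, y₁=2  (since 625 − 156·4 = 1)
n=2: (25,2)∘(25,2) = (25·25+156·2·2, 25·2+2·25) = (1249,100)
n=3: (1249,100)∘(25,2) = (25·1249+156·2·100, 25·100+2·1249) = (62425,4998)
n=4: (62425,4998)∘(25,2) = (25·62425+156·2·4998, 25·4998+2·62425) = (3120001,249800)
n=5: (3120001,249800)∘(25,2) = (25·3120001+156·2·249800, 25·249800+2·3120001) = (155937625,12485002)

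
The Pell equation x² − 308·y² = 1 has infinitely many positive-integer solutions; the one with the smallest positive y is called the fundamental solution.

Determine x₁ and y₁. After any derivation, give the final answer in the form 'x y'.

351 20

√308 → a₀=17, period (1,1,4,1,1,34); ℓ=6 even so k=5
k=0  a_k=17  p_k/q_k = 17/1
k=1  a_k=1  p_k/q_k = 18/1
k=2  a_k=1  p_k/q_k = 35/2
…
k=4  a_k=1  p_k/q_k = 193/11
k=5  a_k=1  p_k/q_k = 351/20
→ (351, 20).  Check: 351²=123201, 308·20²=123200, difference 1.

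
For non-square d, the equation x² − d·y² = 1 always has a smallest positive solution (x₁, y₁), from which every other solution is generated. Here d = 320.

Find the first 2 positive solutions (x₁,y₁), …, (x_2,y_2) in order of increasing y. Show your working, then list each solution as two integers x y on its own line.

√320 → a₀=17, period (1,7,1,34); ℓ=4 even so k=3
a_0=17:  p_0=17·1+0=17,  q_0=17·0+1=1
a_1=1:  p_1=1·17+1=18,  q_1=1·1+0=1
a_2=7:  p_2=7·18+17=143,  q_2=7·1+1=8
a_3=1:  p_3=1·143+18=161,  q_3=1·8+1=9
fundamental: x₁=161, y₁=9  (since 25921 − 320·81 = 1)
k=2:  x_2 = 161·161+320·9·9 = 51841,  y_2 = 161·9+9·161 = 2898

161 9
51841 2898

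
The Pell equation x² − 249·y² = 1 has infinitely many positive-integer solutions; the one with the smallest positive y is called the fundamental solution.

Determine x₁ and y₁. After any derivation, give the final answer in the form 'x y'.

√249 = [15; 1,3,1,1,5,…,3,1,30, …], period ℓ=16 (even) → k=15
step 0: (15, 1)  from 15·(1,0) + (0,1)
…
step 2: (63, 4)  from 3·(16,1) + (15,1)
step 3: (79, 5)  from 1·(63,4) + (16,1)
step 4: (142, 9)  from 1·(79,5) + (63,4)
…
step 8: (36751, 2329)  from 10·(3582,227) + (931,59)
step 9: (113835, 7214)  from 3·(36751,2329) + (3582,227)
step 10: (150586, 9543)  from 1·(113835,7214) + (36751,2329)
step 11: (866765, 54929)  from 5·(150586,9543) + (113835,7214)
…
step 13: (1884116, 119401)  from 1·(1017351,64472) + (866765,54929)
step 14: (6669699, 422675)  from 3·(1884116,119401) + (1017351,64472)
step 15: (8553815, 542076)  from 1·(6669699,422675) + (1884116,119401)
→ (8553815, 542076).  Check: 8553815²=73167751054225, 249·542076²=73167751054224, difference 1.

8553815 542076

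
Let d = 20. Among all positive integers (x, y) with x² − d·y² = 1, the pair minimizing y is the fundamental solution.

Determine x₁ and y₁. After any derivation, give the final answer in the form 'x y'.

9 2

√20 → a₀=4, period (2,8); ℓ=2 even so k=1
i=0: a=4 ⇒ p=4, q=1
i=1: a=2 ⇒ p=9, q=2
(x₁, y₁) = (9, 2);  9² − 20·2² = 1 ✓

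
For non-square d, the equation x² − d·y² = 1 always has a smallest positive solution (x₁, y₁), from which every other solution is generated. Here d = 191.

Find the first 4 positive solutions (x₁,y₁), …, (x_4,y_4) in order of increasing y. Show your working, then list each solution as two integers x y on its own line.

√191 → a₀=13, period (1,4,1,1,3,…,4,1,26); ℓ=16 even so k=15
a_0=13:  p_0=13·1+0=13,  q_0=13·0+1=1
…
a_3=1:  p_3=1·69+14=83,  q_3=1·5+1=6
a_4=1:  p_4=1·83+69=152,  q_4=1·6+5=11
a_5=3:  p_5=3·152+83=539,  q_5=3·11+6=39
a_6=2:  p_6=2·539+152=1230,  q_6=2·39+11=89
…
a_8=13:  p_8=13·2999+1230=40217,  q_8=13·217+89=2910
a_9=2:  p_9=2·40217+2999=83433,  q_9=2·2910+217=6037
a_10=2:  p_10=2·83433+40217=207083,  q_10=2·6037+2910=14984
a_11=3:  p_11=3·207083+83433=704682,  q_11=3·14984+6037=50989
…
a_13=1:  p_13=1·911765+704682=1616447,  q_13=1·65973+50989=116962
a_14=4:  p_14=4·1616447+911765=7377553,  q_14=4·116962+65973=533821
a_15=1:  p_15=1·7377553+1616447=8994000,  q_15=1·533821+116962=650783
fundamental: x₁=8994000, y₁=650783  (since 80892036000000 − 191·423518513089 = 1)
n=2: (8994000,650783)∘(8994000,650783) = (8994000·8994000+191·650783·650783, 8994000·650783+650783·8994000) = (161784071999999,11706284604000)
n=3: (161784071999999,11706284604000)∘(8994000,650783) = (8994000·161784071999999+191·650783·11706284604000, 8994000·11706284604000+650783·161784071999999) = (2910171887135973018000,210572647456751349217)
n=4: (2910171887135973018000,210572647456751349217)∘(8994000,650783) = (8994000·2910171887135973018000+191·650783·210572647456751349217, 8994000·210572647456751349217+650783·2910171887135973018000) = (52348171905801720863712000001,3787780782452031563430792000)

8994000 650783
161784071999999 11706284604000
2910171887135973018000 210572647456751349217
52348171905801720863712000001 3787780782452031563430792000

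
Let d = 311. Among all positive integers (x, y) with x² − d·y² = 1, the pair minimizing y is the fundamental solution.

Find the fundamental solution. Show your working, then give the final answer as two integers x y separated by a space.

16883880 957397

d=311: √d = [17; 1,1,1,2,1,…,1,1,34] (ℓ=16, even), read p_15/q_15
k=0  a_k=17  p_k/q_k = 17/1
…
k=5  a_k=1  p_k/q_k = 194/11
k=6  a_k=6  p_k/q_k = 1305/74
…
k=8  a_k=17  p_k/q_k = 71158/4035
k=9  a_k=3  p_k/q_k = 217583/12338
…
k=13  a_k=1  p_k/q_k = 6159373/349266
k=14  a_k=1  p_k/q_k = 10724507/608131
k=15  a_k=1  p_k/q_k = 16883880/957397
(x₁, y₁) = (16883880, 957397);  16883880² − 311·957397² = 1 ✓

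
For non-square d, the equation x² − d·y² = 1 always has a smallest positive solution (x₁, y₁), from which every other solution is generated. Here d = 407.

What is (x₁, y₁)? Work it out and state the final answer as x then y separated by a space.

d=407: √d = [20; 5,1,2,1,5,40] (ℓ=6, even), read p_5/q_5
k=0  a_k=20  p_k/q_k = 20/1
k=1  a_k=5  p_k/q_k = 101/5
…
k=3  a_k=2  p_k/q_k = 343/17
k=4  a_k=1  p_k/q_k = 464/23
k=5  a_k=5  p_k/q_k = 2663/132
→ (2663, 132).  Check: 2663²=7091569, 407·132²=7091568, difference 1.

2663 132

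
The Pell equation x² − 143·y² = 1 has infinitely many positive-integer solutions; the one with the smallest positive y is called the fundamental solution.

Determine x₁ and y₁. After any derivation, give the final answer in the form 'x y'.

√143 = [11; 1,22, …], period ℓ=2 (even) → k=1
i=0: a=11 ⇒ p=11, q=1
i=1: a=1 ⇒ p=12, q=1
→ (12, 1).  Check: 12²=144, 143·1²=143, difference 1.

12 1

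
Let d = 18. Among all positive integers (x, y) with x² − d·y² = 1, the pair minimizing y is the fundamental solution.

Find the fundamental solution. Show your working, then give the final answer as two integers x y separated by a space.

17 4

[4; 4,8] for √18; ℓ=2 ⇒ convergent index 1
k=0  a_k=4  p_k/q_k = 4/1
k=1  a_k=4  p_k/q_k = 17/4
fundamental: x₁=17, y₁=4  (since 289 − 18·16 = 1)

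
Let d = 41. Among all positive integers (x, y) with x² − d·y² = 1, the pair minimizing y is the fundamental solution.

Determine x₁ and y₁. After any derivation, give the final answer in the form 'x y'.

[6; 2,2,12] for √41; ℓ=3 ⇒ convergent index 5
i=0: a=6 ⇒ p=6, q=1
…
i=4: a=2 ⇒ p=826, q=129
i=5: a=2 ⇒ p=2049, q=320
fundamental: x₁=2049, y₁=320  (since 4198401 − 41·102400 = 1)

2049 320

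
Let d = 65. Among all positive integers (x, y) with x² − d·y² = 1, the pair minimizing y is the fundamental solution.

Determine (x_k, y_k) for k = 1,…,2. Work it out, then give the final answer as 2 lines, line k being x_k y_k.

129 16
33281 4128

√65 → a₀=8, period (16); ℓ=1 odd so k=1
i=0: a=8 ⇒ p=8, q=1
i=1: a=16 ⇒ p=129, q=16
(x₁, y₁) = (129, 16);  129² − 65·16² = 1 ✓
(129+16√65)^2 = 33281 + 4128√65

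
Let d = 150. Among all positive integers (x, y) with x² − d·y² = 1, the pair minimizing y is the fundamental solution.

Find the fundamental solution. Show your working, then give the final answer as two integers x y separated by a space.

49 4

√150 = [12; 4,24, …], period ℓ=2 (even) → k=1
a_0=12:  p_0=12·1+0=12,  q_0=12·0+1=1
a_1=4:  p_1=4·12+1=49,  q_1=4·1+0=4
→ (49, 4).  Check: 49²=2401, 150·4²=2400, difference 1.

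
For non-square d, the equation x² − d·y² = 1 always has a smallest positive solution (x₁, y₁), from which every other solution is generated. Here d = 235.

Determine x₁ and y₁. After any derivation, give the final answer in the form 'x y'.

d=235: √d = [15; 3,30] (ℓ=2, even), read p_1/q_1
step 0: (15, 1)  from 15·(1,0) + (0,1)
step 1: (46, 3)  from 3·(15,1) + (1,0)
→ (46, 3).  Check: 46²=2116, 235·3²=2115, difference 1.

46 3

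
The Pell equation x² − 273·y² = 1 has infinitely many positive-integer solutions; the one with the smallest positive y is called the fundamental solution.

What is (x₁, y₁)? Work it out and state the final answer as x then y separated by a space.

[16; 1,1,10,1,1,32] for √273; ℓ=6 ⇒ convergent index 5
i=0: a=16 ⇒ p=16, q=1
…
i=3: a=10 ⇒ p=347, q=21
i=4: a=1 ⇒ p=380, q=23
i=5: a=1 ⇒ p=727, q=44
→ (727, 44).  Check: 727²=528529, 273·44²=528528, difference 1.

727 44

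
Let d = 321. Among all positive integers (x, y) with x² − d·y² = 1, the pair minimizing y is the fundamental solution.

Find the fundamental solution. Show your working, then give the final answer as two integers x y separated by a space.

215 12

√321 → a₀=17, period (1,10,1,34); ℓ=4 even so k=3
k=0  a_k=17  p_k/q_k = 17/1
k=1  a_k=1  p_k/q_k = 18/1
k=2  a_k=10  p_k/q_k = 197/11
k=3  a_k=1  p_k/q_k = 215/12
(x₁, y₁) = (215, 12);  215² − 321·12² = 1 ✓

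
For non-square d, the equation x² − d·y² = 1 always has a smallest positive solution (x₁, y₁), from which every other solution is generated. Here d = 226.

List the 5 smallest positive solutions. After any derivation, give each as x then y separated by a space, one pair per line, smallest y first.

451 30
406801 27060
366934051 24408090
330974107201 22016070120
298538277761251 19858470840150

[15; 30] for √226; ℓ=1 ⇒ convergent index 1
i=0: a=15 ⇒ p=15, q=1
i=1: a=30 ⇒ p=451, q=30
fundamental: x₁=451, y₁=30  (since 203401 − 226·900 = 1)
(451+30√226)^2 = 406801 + 27060√226
(451+30√226)^3 = 366934051 + 24408090√226
(451+30√226)^4 = 330974107201 + 22016070120√226
(451+30√226)^5 = 298538277761251 + 19858470840150√226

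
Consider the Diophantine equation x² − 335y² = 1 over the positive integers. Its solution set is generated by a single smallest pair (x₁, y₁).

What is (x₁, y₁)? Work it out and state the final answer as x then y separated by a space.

604 33

√335 → a₀=18, period (3,3,3,36); ℓ=4 even so k=3
i=0: a=18 ⇒ p=18, q=1
…
i=2: a=3 ⇒ p=183, q=10
i=3: a=3 ⇒ p=604, q=33
→ (604, 33).  Check: 604²=364816, 335·33²=364815, difference 1.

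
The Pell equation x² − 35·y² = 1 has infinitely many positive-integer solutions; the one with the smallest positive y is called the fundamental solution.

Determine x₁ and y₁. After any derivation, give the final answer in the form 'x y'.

6 1

[5; 1,10] for √35; ℓ=2 ⇒ convergent index 1
i=0: a=5 ⇒ p=5, q=1
i=1: a=1 ⇒ p=6, q=1
(x₁, y₁) = (6, 1);  6² − 35·1² = 1 ✓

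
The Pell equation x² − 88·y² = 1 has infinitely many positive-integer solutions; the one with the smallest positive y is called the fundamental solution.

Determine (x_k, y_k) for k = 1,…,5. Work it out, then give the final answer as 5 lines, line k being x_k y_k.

√88 → a₀=9, period (2,1,1,1,2,18); ℓ=6 even so k=5
a_0=9:  p_0=9·1+0=9,  q_0=9·0+1=1
a_1=2:  p_1=2·9+1=19,  q_1=2·1+0=2
…
a_4=1:  p_4=1·47+28=75,  q_4=1·5+3=8
a_5=2:  p_5=2·75+47=197,  q_5=2·8+5=21
fundamental: x₁=197, y₁=21  (since 38809 − 88·441 = 1)
n=2: (197,21)∘(197,21) = (197·197+88·21·21, 197·21+21·197) = (77617,8274)
n=3: (77617,8274)∘(197,21) = (197·77617+88·21·8274, 197·8274+21·77617) = (30580901,3259935)
n=4: (30580901,3259935)∘(197,21) = (197·30580901+88·21·3259935, 197·3259935+21·30580901) = (12048797377,1284406116)
n=5: (12048797377,1284406116)∘(197,21) = (197·12048797377+88·21·1284406116, 197·1284406116+21·12048797377) = (4747195585637,506052749769)

197 21
77617 8274
30580901 3259935
12048797377 1284406116
4747195585637 506052749769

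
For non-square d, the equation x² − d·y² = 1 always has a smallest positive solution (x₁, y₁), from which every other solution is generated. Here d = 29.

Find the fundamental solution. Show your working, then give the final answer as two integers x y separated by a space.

9801 1820

√29 → a₀=5, period (2,1,1,2,10); ℓ=5 odd so k=9
k=0  a_k=5  p_k/q_k = 5/1
k=1  a_k=2  p_k/q_k = 11/2
k=2  a_k=1  p_k/q_k = 16/3
…
k=4  a_k=2  p_k/q_k = 70/13
k=5  a_k=10  p_k/q_k = 727/135
k=6  a_k=2  p_k/q_k = 1524/283
…
k=8  a_k=1  p_k/q_k = 3775/701
k=9  a_k=2  p_k/q_k = 9801/1820
fundamental: x₁=9801, y₁=1820  (since 96059601 − 29·3312400 = 1)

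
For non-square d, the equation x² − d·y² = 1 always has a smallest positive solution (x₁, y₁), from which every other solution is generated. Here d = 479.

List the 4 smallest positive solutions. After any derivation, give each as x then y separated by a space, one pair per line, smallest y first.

2989440 136591
17873503027199 816661198080
106863529779256567680 4882719303976413809
638924220926583633867571201 29193192792157684333155840

√479 = [21; 1,7,1,3,2,21,2,3,1,7,1,42, …], period ℓ=12 (even) → k=11
i=0: a=21 ⇒ p=21, q=1
i=1: a=1 ⇒ p=22, q=1
i=2: a=7 ⇒ p=175, q=8
i=3: a=1 ⇒ p=197, q=9
…
i=5: a=2 ⇒ p=1729, q=79
i=6: a=21 ⇒ p=37075, q=1694
i=7: a=2 ⇒ p=75879, q=3467
i=8: a=3 ⇒ p=264712, q=12095
…
i=10: a=7 ⇒ p=2648849, q=121029
i=11: a=1 ⇒ p=2989440, q=136591
→ (2989440, 136591).  Check: 2989440²=8936751513600, 479·136591²=8936751513599, difference 1.
(x_2, y_2) = (2989440·2989440 + 479·136591·136591, 2989440·136591 + 136591·2989440) = (17873503027199, 816661198080)
(x_3, y_3) = (2989440·17873503027199 + 479·136591·816661198080, 2989440·816661198080 + 136591·17873503027199) = (106863529779256567680, 4882719303976413809)
(x_4, y_4) = (2989440·106863529779256567680 + 479·136591·4882719303976413809, 2989440·4882719303976413809 + 136591·106863529779256567680) = (638924220926583633867571201, 29193192792157684333155840)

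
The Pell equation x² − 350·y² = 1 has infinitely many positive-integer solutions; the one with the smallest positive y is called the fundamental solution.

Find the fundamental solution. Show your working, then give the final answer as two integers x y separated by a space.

449 24

√350 = [18; 1,2,2,2,1,36, …], period ℓ=6 (even) → k=5
i=0: a=18 ⇒ p=18, q=1
i=1: a=1 ⇒ p=19, q=1
…
i=4: a=2 ⇒ p=318, q=17
i=5: a=1 ⇒ p=449, q=24
fundamental: x₁=449, y₁=24  (since 201601 − 350·576 = 1)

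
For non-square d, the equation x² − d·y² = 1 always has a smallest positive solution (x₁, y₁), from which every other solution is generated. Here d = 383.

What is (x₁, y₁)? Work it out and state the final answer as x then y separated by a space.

√383 = [19; 1,1,3,19,3,1,1,38, …], period ℓ=8 (even) → k=7
k=0  a_k=19  p_k/q_k = 19/1
k=1  a_k=1  p_k/q_k = 20/1
…
k=3  a_k=3  p_k/q_k = 137/7
…
k=6  a_k=1  p_k/q_k = 10705/547
k=7  a_k=1  p_k/q_k = 18768/959
→ (18768, 959).  Check: 18768²=352237824, 383·959²=352237823, difference 1.

18768 959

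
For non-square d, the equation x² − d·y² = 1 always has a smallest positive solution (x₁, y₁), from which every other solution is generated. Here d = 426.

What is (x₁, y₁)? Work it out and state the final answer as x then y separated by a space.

88751 4300

√426 = [20; 1,1,1,3,2,6,2,3,1,1,1,40, …], period ℓ=12 (even) → k=11
a_0=20:  p_0=20·1+0=20,  q_0=20·0+1=1
…
a_2=1:  p_2=1·21+20=41,  q_2=1·1+1=2
a_3=1:  p_3=1·41+21=62,  q_3=1·2+1=3
…
a_6=6:  p_6=6·516+227=3323,  q_6=6·25+11=161
a_7=2:  p_7=2·3323+516=7162,  q_7=2·161+25=347
a_8=3:  p_8=3·7162+3323=24809,  q_8=3·347+161=1202
a_9=1:  p_9=1·24809+7162=31971,  q_9=1·1202+347=1549
a_10=1:  p_10=1·31971+24809=56780,  q_10=1·1549+1202=2751
a_11=1:  p_11=1·56780+31971=88751,  q_11=1·2751+1549=4300
fundamental: x₁=88751, y₁=4300  (since 7876740001 − 426·18490000 = 1)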